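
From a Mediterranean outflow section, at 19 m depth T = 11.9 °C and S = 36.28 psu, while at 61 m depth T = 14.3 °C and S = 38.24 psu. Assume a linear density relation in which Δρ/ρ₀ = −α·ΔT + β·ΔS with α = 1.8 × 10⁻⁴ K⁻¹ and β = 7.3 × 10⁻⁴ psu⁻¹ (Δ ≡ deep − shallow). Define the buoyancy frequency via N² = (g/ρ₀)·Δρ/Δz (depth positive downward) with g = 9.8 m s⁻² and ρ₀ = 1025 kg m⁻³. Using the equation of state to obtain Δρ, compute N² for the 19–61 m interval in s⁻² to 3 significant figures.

2.33 × 10⁻⁴ s⁻²

ΔT = +2.4 K, ΔS = +1.96 psu (deep − shallow).
Δρ/ρ₀ = −αΔT + βΔS = -4.32 × 10⁻⁴ + 1.4308 × 10⁻³ = 9.988 × 10⁻⁴, so Δρ ≈ 1.024 kg m⁻³.
N² = (g/ρ₀)·Δρ/Δz = g·(Δρ/ρ₀)/Δz = 9.8 × 9.988 × 10⁻⁴ / 42 = 2.3305 × 10⁻⁴ s⁻² ≈ 2.33 × 10⁻⁴ s⁻².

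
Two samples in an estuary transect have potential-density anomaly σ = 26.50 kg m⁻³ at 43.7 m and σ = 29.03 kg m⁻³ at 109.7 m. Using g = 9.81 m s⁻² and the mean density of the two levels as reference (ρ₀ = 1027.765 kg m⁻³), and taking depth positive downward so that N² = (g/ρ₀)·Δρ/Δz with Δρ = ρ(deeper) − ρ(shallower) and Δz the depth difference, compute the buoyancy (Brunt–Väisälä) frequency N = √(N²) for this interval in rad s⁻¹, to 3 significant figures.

0.0191 rad s⁻¹

Δρ = 1029.03 − 1026.50 = 2.53 kg m⁻³ over Δz = 109.7 − 43.7 = 66 m.
N² = (9.81/1027.765) × (2.53/66) = 3.6589 × 10⁻⁴ s⁻².
N = √(3.6589 × 10⁻⁴) = 0.019128 rad s⁻¹ ≈ 0.0191 rad s⁻¹.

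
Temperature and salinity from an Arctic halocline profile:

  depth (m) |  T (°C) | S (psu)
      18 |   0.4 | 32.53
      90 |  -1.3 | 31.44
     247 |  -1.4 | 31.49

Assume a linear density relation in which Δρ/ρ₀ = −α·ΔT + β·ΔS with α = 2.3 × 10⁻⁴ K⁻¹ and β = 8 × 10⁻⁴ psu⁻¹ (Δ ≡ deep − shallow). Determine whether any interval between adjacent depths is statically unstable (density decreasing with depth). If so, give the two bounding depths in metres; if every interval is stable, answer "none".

Evaluate Δρ/ρ₀ = −αΔT + βΔS across each adjacent pair:
  18–90 m: −αΔT+βΔS = −(2.3 × 10⁻⁴)(-1.7)+(8 × 10⁻⁴)(-1.09) = -4.8 × 10⁻⁴ → UNSTABLE
  90–247 m: −αΔT+βΔS = −(2.3 × 10⁻⁴)(-0.1)+(8 × 10⁻⁴)(+0.05) = 6.3 × 10⁻⁵ → stable
The 18–90 m interval has Δρ < 0: lighter water underlies denser water.

18–90 m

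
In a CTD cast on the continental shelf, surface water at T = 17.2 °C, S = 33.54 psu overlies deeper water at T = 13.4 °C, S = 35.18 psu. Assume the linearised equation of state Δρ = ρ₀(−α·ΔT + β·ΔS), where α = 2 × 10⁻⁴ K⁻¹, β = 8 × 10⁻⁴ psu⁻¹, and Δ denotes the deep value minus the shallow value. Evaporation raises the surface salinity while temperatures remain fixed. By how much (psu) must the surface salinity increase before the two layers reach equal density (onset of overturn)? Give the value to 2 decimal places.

Neutral buoyancy requires −α(T_deep − T_surf) + β(S_deep − S_surf′) = 0.
S_surf′ = S_deep − (α/β)·ΔT = 35.18 − (2 × 10⁻⁴/8 × 10⁻⁴)·(-3.8) = 36.1300 psu.
Increase required: 36.1300 − 33.54 = 2.5900 psu.

2.59 psu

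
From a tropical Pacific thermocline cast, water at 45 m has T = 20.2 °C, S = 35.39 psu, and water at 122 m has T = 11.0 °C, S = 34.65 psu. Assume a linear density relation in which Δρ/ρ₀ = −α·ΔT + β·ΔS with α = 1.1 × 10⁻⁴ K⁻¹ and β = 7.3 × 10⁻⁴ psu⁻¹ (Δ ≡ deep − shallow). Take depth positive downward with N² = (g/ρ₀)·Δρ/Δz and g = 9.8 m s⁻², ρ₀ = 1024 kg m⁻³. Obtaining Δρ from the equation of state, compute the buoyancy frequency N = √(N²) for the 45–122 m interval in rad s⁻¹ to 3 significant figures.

ΔT = -9.2 K, ΔS = -0.74 psu (deep − shallow).
Δρ/ρ₀ = −αΔT + βΔS = 1.012 × 10⁻³ − 5.402 × 10⁻⁴ = 4.718 × 10⁻⁴, so Δρ ≈ 0.4831 kg m⁻³.
N² = (g/ρ₀)·Δρ/Δz = g·(Δρ/ρ₀)/Δz = 9.8 × 4.718 × 10⁻⁴ / 77 = 6.0047 × 10⁻⁵ s⁻².
N = √(6.0047 × 10⁻⁵) = 7.7490 × 10⁻³ rad s⁻¹ ≈ 7.75 × 10⁻³ rad s⁻¹.

7.75 × 10⁻³ rad s⁻¹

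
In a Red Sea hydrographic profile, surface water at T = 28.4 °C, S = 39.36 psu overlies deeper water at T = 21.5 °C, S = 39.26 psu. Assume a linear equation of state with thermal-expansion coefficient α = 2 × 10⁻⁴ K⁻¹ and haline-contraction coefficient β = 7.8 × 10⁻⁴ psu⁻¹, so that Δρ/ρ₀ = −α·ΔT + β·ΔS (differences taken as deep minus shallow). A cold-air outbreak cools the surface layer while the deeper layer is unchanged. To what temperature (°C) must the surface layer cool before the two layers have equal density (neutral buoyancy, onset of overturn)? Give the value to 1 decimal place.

21.9 °C

Neutral buoyancy requires Δρ = 0, i.e. −α(T_deep − T_surf′) + β(S_deep − S_surf) = 0.
T_surf′ = T_deep − (β/α)·ΔS = 21.5 − (7.8 × 10⁻⁴/2 × 10⁻⁴)·(-0.10) = 21.890 °C.
Cooling required: 28.4 − (21.890) = 6.510 °C.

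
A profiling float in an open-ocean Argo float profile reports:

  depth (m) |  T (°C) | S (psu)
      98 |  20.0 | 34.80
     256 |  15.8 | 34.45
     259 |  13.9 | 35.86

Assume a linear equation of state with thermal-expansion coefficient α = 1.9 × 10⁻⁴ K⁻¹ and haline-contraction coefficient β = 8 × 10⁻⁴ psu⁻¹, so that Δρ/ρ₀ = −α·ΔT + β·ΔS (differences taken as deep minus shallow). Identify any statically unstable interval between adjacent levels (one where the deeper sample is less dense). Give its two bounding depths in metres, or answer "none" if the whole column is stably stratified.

none

Evaluate Δρ/ρ₀ = −αΔT + βΔS across each adjacent pair:
  98–256 m: −αΔT+βΔS = −(1.9 × 10⁻⁴)(-4.2)+(8 × 10⁻⁴)(-0.35) = 5.2 × 10⁻⁴ → stable
  256–259 m: −αΔT+βΔS = −(1.9 × 10⁻⁴)(-1.9)+(8 × 10⁻⁴)(+1.41) = 1.5 × 10⁻³ → stable
Every interval has Δρ > 0: the column is stably stratified throughout.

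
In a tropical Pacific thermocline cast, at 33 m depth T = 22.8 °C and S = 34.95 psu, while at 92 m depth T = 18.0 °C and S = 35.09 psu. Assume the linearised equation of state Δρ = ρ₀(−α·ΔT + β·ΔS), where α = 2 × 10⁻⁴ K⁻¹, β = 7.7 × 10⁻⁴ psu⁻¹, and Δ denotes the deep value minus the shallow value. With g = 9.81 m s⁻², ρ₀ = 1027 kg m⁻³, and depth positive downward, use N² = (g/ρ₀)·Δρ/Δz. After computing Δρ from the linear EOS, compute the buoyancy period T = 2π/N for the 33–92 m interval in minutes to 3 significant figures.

7.86 min

ΔT = -4.8 K, ΔS = +0.14 psu (deep − shallow).
Δρ/ρ₀ = −αΔT + βΔS = 9.60 × 10⁻⁴ + 1.078 × 10⁻⁴ = 1.0678 × 10⁻³, so Δρ ≈ 1.097 kg m⁻³.
N² = (g/ρ₀)·Δρ/Δz = g·(Δρ/ρ₀)/Δz = 9.81 × 1.0678 × 10⁻³ / 59 = 1.7754 × 10⁻⁴ s⁻².
N = √(1.7754 × 10⁻⁴) = 0.013324 rad s⁻¹ → T = 2π/N = 471.57 s = 7.8595 min ≈ 7.86 min.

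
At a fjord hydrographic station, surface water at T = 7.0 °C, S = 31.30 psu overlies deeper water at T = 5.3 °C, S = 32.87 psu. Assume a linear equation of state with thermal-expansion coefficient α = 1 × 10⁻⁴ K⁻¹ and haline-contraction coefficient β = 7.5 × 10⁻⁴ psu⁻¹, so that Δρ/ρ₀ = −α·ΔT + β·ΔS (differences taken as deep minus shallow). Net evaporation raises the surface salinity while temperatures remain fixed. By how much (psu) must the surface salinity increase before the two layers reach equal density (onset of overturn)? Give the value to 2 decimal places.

1.80 psu

Neutral buoyancy requires −α(T_deep − T_surf) + β(S_deep − S_surf′) = 0.
S_surf′ = S_deep − (α/β)·ΔT = 32.87 − (1 × 10⁻⁴/7.5 × 10⁻⁴)·(-1.7) = 33.0967 psu.
Increase required: 33.0967 − 31.30 = 1.7967 psu.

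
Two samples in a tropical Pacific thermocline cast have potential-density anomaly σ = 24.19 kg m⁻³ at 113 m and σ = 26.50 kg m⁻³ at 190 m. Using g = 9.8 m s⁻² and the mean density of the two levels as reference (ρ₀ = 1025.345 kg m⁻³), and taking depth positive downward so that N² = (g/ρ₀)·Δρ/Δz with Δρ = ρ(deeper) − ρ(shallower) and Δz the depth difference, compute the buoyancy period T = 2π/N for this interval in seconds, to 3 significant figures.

Δρ = 1026.50 − 1024.19 = 2.31 kg m⁻³ over Δz = 190 − 113 = 77 m.
N² = (9.8/1025.345) × (2.31/77) = 2.8673 × 10⁻⁴ s⁻².
N = √(2.8673 × 10⁻⁴) = 0.016933 rad s⁻¹, so T = 2π/N = 371.06 s ≈ 371 s.

371 s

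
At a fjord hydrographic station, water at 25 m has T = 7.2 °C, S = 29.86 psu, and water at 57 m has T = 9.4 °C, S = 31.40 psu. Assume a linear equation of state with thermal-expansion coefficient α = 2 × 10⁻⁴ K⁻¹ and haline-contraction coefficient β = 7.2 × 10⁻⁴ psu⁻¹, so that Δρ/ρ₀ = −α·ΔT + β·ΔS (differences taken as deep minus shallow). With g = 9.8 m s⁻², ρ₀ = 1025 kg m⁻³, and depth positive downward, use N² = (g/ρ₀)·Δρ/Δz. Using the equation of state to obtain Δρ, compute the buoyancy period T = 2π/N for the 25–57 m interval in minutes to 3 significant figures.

ΔT = +2.2 K, ΔS = +1.54 psu (deep − shallow).
Δρ/ρ₀ = −αΔT + βΔS = -4.40 × 10⁻⁴ + 1.1088 × 10⁻³ = 6.688 × 10⁻⁴, so Δρ ≈ 0.6855 kg m⁻³.
N² = (g/ρ₀)·Δρ/Δz = g·(Δρ/ρ₀)/Δz = 9.8 × 6.688 × 10⁻⁴ / 32 = 2.0482 × 10⁻⁴ s⁻².
N = √(2.0482 × 10⁻⁴) = 0.014312 rad s⁻¹ → T = 2π/N = 439.02 s = 7.3170 min ≈ 7.32 min.

7.32 min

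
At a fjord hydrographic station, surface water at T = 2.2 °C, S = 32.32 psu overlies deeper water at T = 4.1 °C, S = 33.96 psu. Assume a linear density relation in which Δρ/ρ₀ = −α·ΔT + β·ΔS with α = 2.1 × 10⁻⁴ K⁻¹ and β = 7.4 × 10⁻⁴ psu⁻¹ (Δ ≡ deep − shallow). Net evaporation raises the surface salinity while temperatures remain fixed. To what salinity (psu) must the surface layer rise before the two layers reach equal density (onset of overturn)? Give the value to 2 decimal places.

Neutral buoyancy requires −α(T_deep − T_surf) + β(S_deep − S_surf′) = 0.
S_surf′ = S_deep − (α/β)·ΔT = 33.96 − (2.1 × 10⁻⁴/7.4 × 10⁻⁴)·(+1.9) = 33.4208 psu.
Increase required: 33.4208 − 32.32 = 1.1008 psu.

33.42 psu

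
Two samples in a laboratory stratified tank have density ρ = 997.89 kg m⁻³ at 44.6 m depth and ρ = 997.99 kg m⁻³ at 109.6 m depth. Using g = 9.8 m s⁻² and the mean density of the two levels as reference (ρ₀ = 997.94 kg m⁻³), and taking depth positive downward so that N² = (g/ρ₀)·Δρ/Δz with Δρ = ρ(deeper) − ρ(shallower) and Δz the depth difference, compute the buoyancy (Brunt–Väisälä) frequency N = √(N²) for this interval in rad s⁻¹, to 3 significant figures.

3.89 × 10⁻³ rad s⁻¹

Δρ = 997.99 − 997.89 = 0.10 kg m⁻³ over Δz = 109.6 − 44.6 = 65 m.
N² = (9.8/997.94) × (0.10/65) = 1.5108 × 10⁻⁵ s⁻².
N = √(1.5108 × 10⁻⁵) = 3.8869 × 10⁻³ rad s⁻¹ ≈ 3.89 × 10⁻³ rad s⁻¹.
A positive N² confirms static stability across the interval.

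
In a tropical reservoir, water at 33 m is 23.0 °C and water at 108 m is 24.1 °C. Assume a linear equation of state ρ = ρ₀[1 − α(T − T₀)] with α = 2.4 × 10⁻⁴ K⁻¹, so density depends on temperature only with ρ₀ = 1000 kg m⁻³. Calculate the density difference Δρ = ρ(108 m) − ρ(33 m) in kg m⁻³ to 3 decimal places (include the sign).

-0.264 kg m⁻³

ΔT = +1.1 K, Δρ/ρ₀ = −αΔT = -2.64 × 10⁻⁴.
Δρ = 1000 × (-2.64 × 10⁻⁴) = -0.264 kg m⁻³.
Negative Δρ: lighter below, statically unstable.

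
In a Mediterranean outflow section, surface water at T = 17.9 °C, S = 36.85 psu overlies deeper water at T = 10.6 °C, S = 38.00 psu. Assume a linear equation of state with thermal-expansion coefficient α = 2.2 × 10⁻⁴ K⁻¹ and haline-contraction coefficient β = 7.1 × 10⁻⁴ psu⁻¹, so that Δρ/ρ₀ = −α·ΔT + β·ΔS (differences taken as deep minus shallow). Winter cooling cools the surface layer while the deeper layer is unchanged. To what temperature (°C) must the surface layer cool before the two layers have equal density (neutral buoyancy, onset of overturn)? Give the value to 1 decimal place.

6.9 °C

Neutral buoyancy requires Δρ = 0, i.e. −α(T_deep − T_surf′) + β(S_deep − S_surf) = 0.
T_surf′ = T_deep − (β/α)·ΔS = 10.6 − (7.1 × 10⁻⁴/2.2 × 10⁻⁴)·(+1.15) = 6.889 °C.
Cooling required: 17.9 − (6.889) = 11.011 °C.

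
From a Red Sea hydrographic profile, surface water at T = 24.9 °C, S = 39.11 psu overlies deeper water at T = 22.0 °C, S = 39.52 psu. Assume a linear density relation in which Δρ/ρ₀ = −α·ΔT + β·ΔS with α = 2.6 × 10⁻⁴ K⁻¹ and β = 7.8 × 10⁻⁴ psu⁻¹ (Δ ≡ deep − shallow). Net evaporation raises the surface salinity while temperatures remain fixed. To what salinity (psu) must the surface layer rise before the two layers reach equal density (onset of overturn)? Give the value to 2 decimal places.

40.49 psu

Neutral buoyancy requires −α(T_deep − T_surf) + β(S_deep − S_surf′) = 0.
S_surf′ = S_deep − (α/β)·ΔT = 39.52 − (2.6 × 10⁻⁴/7.8 × 10⁻⁴)·(-2.9) = 40.4867 psu.
Increase required: 40.4867 − 39.11 = 1.3767 psu.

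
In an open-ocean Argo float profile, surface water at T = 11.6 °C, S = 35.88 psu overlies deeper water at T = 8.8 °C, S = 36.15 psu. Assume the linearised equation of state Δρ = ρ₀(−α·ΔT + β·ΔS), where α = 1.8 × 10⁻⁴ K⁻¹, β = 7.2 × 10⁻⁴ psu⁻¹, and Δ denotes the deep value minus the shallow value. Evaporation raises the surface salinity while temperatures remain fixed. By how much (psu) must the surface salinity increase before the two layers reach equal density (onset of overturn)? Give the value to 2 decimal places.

0.97 psu

Neutral buoyancy requires −α(T_deep − T_surf) + β(S_deep − S_surf′) = 0.
S_surf′ = S_deep − (α/β)·ΔT = 36.15 − (1.8 × 10⁻⁴/7.2 × 10⁻⁴)·(-2.8) = 36.8500 psu.
Increase required: 36.8500 − 35.88 = 0.9700 psu.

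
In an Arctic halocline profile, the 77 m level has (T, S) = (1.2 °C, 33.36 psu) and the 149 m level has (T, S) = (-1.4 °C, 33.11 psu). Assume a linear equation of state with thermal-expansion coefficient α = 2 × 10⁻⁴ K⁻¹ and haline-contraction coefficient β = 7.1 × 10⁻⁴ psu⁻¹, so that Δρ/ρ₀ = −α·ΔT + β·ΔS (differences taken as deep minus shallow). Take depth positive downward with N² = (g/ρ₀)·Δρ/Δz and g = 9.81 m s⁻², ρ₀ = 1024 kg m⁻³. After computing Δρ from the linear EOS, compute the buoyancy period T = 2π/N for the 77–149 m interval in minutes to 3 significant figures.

ΔT = -2.6 K, ΔS = -0.25 psu (deep − shallow).
Δρ/ρ₀ = −αΔT + βΔS = 5.20 × 10⁻⁴ − 1.775 × 10⁻⁴ = 3.425 × 10⁻⁴, so Δρ ≈ 0.3507 kg m⁻³.
N² = (g/ρ₀)·Δρ/Δz = g·(Δρ/ρ₀)/Δz = 9.81 × 3.425 × 10⁻⁴ / 72 = 4.6666 × 10⁻⁵ s⁻².
N = √(4.6666 × 10⁻⁵) = 6.8313 × 10⁻³ rad s⁻¹ → T = 2π/N = 919.76 s = 15.329 min ≈ 15.3 min.

15.3 min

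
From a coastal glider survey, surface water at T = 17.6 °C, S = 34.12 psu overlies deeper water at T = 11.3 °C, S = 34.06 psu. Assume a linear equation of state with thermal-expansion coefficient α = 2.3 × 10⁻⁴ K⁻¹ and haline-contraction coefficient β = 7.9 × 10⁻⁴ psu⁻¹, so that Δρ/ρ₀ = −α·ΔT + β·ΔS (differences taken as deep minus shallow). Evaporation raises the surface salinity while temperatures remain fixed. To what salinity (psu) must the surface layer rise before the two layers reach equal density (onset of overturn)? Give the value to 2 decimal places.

35.89 psu

Neutral buoyancy requires −α(T_deep − T_surf) + β(S_deep − S_surf′) = 0.
S_surf′ = S_deep − (α/β)·ΔT = 34.06 − (2.3 × 10⁻⁴/7.9 × 10⁻⁴)·(-6.3) = 35.8942 psu.
Increase required: 35.8942 − 34.12 = 1.7742 psu.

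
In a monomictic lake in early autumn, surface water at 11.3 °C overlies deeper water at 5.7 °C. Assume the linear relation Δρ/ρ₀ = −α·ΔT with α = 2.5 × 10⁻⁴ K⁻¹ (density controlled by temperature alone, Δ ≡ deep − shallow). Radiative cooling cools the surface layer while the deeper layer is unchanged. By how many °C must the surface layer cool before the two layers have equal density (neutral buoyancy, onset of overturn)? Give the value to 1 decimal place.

5.6 °C

With temperature the only control, equal density requires T_surf′ = T_deep.
T_surf′ = 5.7 °C.
Cooling required: 11.3 − 5.7 = 5.6 °C.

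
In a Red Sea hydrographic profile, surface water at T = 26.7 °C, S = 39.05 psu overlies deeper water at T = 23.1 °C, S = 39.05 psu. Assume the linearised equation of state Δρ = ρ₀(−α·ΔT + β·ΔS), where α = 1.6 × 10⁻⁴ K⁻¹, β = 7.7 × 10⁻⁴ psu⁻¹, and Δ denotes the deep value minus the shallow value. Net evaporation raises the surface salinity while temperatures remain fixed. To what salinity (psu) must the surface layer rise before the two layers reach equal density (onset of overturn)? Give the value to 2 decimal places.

Neutral buoyancy requires −α(T_deep − T_surf) + β(S_deep − S_surf′) = 0.
S_surf′ = S_deep − (α/β)·ΔT = 39.05 − (1.6 × 10⁻⁴/7.7 × 10⁻⁴)·(-3.6) = 39.7981 psu.
Increase required: 39.7981 − 39.05 = 0.7481 psu.

39.80 psu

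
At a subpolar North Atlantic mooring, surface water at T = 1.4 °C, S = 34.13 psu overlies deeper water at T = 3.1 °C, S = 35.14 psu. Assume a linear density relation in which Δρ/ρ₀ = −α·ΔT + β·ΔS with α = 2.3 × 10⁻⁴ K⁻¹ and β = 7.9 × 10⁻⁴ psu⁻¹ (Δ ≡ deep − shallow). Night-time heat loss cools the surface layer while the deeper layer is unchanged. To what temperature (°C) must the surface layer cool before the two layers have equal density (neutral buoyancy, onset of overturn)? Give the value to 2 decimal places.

-0.37 °C

Neutral buoyancy requires Δρ = 0, i.e. −α(T_deep − T_surf′) + β(S_deep − S_surf) = 0.
T_surf′ = T_deep − (β/α)·ΔS = 3.1 − (7.9 × 10⁻⁴/2.3 × 10⁻⁴)·(+1.01) = -0.3691 °C.
Cooling required: 1.4 − (-0.3691) = 1.7691 °C.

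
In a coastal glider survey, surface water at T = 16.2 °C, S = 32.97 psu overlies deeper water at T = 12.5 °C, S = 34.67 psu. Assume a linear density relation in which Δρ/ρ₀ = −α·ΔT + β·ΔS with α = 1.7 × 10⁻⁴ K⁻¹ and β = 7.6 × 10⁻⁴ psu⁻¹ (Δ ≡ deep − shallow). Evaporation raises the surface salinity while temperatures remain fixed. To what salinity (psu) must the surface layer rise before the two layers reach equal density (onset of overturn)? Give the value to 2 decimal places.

35.50 psu

Neutral buoyancy requires −α(T_deep − T_surf) + β(S_deep − S_surf′) = 0.
S_surf′ = S_deep − (α/β)·ΔT = 34.67 − (1.7 × 10⁻⁴/7.6 × 10⁻⁴)·(-3.7) = 35.4976 psu.
Increase required: 35.4976 − 32.97 = 2.5276 psu.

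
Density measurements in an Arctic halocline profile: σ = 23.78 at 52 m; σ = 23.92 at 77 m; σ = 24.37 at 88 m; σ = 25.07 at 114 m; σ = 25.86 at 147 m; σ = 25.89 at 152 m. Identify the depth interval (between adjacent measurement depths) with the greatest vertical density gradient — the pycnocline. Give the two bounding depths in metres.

Compute the density gradient over each adjacent pair:
  52–77 m: Δρ/Δz = 0.14/25 = 5.6 × 10⁻³ kg m⁻⁴
  77–88 m: Δρ/Δz = 0.45/11 = 0.041 kg m⁻⁴
  88–114 m: Δρ/Δz = 0.70/26 = 0.027 kg m⁻⁴
  114–147 m: Δρ/Δz = 0.79/33 = 0.024 kg m⁻⁴
  147–152 m: Δρ/Δz = 0.03/5 = 6.0 × 10⁻³ kg m⁻⁴
The largest gradient is in the 77–88 m interval — the pycnocline.

77–88 m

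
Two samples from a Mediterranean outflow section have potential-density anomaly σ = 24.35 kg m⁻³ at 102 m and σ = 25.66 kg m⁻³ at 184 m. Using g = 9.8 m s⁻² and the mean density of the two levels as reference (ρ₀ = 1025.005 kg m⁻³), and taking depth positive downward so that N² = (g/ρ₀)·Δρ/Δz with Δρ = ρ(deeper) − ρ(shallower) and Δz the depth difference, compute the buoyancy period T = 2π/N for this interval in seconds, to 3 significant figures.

Δρ = 1025.66 − 1024.35 = 1.31 kg m⁻³ over Δz = 184 − 102 = 82 m.
N² = (9.8/1025.005) × (1.31/82) = 1.5274 × 10⁻⁴ s⁻².
N = √(1.5274 × 10⁻⁴) = 0.012359 rad s⁻¹, so T = 2π/N = 508.39 s ≈ 508 s.
N² > 0, so the interval is statically stable.

508 s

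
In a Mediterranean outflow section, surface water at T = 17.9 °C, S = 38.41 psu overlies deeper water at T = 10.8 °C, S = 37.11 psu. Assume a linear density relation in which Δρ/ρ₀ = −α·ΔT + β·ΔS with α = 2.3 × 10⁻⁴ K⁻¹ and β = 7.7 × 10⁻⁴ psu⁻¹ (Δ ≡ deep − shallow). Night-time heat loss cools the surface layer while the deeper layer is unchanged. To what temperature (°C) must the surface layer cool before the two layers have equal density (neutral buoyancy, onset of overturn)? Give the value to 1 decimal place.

Neutral buoyancy requires Δρ = 0, i.e. −α(T_deep − T_surf′) + β(S_deep − S_surf) = 0.
T_surf′ = T_deep − (β/α)·ΔS = 10.8 − (7.7 × 10⁻⁴/2.3 × 10⁻⁴)·(-1.30) = 15.152 °C.
Cooling required: 17.9 − (15.152) = 2.748 °C.

15.2 °C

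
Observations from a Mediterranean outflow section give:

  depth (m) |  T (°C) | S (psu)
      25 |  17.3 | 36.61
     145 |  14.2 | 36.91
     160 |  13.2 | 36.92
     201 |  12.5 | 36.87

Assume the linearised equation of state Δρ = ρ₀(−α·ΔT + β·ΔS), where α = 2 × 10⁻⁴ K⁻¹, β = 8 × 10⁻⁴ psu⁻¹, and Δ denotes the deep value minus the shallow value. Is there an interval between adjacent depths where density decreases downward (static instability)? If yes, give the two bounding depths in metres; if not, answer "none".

Evaluate Δρ/ρ₀ = −αΔT + βΔS across each adjacent pair:
  25–145 m: −αΔT+βΔS = −(2 × 10⁻⁴)(-3.1)+(8 × 10⁻⁴)(+0.30) = 8.6 × 10⁻⁴ → stable
  145–160 m: −αΔT+βΔS = −(2 × 10⁻⁴)(-1.0)+(8 × 10⁻⁴)(+0.01) = 2.1 × 10⁻⁴ → stable
  160–201 m: −αΔT+βΔS = −(2 × 10⁻⁴)(-0.7)+(8 × 10⁻⁴)(-0.05) = 1.0 × 10⁻⁴ → stable
Every interval has Δρ > 0: the column is stably stratified throughout.

none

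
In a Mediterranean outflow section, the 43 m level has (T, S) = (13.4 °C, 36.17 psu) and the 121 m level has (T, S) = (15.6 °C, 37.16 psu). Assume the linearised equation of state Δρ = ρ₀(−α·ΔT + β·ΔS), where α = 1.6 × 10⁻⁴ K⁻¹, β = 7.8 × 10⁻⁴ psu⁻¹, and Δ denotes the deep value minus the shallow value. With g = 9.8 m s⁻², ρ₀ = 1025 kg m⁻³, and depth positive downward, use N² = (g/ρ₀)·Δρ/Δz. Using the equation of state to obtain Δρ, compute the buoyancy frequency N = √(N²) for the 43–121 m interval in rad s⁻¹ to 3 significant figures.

ΔT = +2.2 K, ΔS = +0.99 psu (deep − shallow).
Δρ/ρ₀ = −αΔT + βΔS = -3.52 × 10⁻⁴ + 7.722 × 10⁻⁴ = 4.202 × 10⁻⁴, so Δρ ≈ 0.4307 kg m⁻³.
N² = (g/ρ₀)·Δρ/Δz = g·(Δρ/ρ₀)/Δz = 9.8 × 4.202 × 10⁻⁴ / 78 = 5.2794 × 10⁻⁵ s⁻².
N = √(5.2794 × 10⁻⁵) = 7.2659 × 10⁻³ rad s⁻¹ ≈ 7.27 × 10⁻³ rad s⁻¹.

7.27 × 10⁻³ rad s⁻¹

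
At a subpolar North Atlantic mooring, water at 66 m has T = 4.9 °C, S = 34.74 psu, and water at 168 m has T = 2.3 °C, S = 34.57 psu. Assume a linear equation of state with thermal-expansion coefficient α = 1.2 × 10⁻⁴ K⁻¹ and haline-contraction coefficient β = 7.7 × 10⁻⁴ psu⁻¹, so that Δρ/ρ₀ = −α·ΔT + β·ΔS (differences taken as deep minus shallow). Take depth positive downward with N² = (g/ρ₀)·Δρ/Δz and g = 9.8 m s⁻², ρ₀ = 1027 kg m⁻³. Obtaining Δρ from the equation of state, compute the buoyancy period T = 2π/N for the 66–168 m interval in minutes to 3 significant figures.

25.1 min

ΔT = -2.6 K, ΔS = -0.17 psu (deep − shallow).
Δρ/ρ₀ = −αΔT + βΔS = 3.12 × 10⁻⁴ − 1.309 × 10⁻⁴ = 1.811 × 10⁻⁴, so Δρ ≈ 0.1860 kg m⁻³.
N² = (g/ρ₀)·Δρ/Δz = g·(Δρ/ρ₀)/Δz = 9.8 × 1.811 × 10⁻⁴ / 102 = 1.7400 × 10⁻⁵ s⁻².
N = √(1.7400 × 10⁻⁵) = 4.1713 × 10⁻³ rad s⁻¹ → T = 2π/N = 1.5063 × 10³ s = 25.105 min ≈ 25.1 min.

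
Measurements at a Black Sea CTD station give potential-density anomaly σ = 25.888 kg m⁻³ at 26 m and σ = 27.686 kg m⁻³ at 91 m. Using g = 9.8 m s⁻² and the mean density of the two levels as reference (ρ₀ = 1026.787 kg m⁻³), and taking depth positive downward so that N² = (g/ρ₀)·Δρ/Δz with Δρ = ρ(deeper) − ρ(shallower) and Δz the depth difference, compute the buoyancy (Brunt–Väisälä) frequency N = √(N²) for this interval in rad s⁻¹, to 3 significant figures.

Δρ = 1027.686 − 1025.888 = 1.798 kg m⁻³ over Δz = 91 − 26 = 65 m.
N² = (9.8/1026.787) × (1.798/65) = 2.6401 × 10⁻⁴ s⁻².
N = √(2.6401 × 10⁻⁴) = 0.016248 rad s⁻¹ ≈ 0.0162 rad s⁻¹.
Since Δρ > 0 the layer is stably stratified.

0.0162 rad s⁻¹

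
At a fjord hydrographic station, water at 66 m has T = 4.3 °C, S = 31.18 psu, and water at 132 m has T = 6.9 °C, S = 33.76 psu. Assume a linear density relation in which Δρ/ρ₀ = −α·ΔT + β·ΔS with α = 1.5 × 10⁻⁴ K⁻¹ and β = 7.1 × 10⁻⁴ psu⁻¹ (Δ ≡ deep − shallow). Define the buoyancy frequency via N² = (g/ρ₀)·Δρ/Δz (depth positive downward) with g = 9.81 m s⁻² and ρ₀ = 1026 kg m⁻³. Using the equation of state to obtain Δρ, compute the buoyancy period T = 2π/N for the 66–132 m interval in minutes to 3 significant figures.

ΔT = +2.6 K, ΔS = +2.58 psu (deep − shallow).
Δρ/ρ₀ = −αΔT + βΔS = -3.90 × 10⁻⁴ + 1.8318 × 10⁻³ = 1.4418 × 10⁻³, so Δρ ≈ 1.479 kg m⁻³.
N² = (g/ρ₀)·Δρ/Δz = g·(Δρ/ρ₀)/Δz = 9.81 × 1.4418 × 10⁻³ / 66 = 2.1430 × 10⁻⁴ s⁻².
N = √(2.1430 × 10⁻⁴) = 0.014639 rad s⁻¹ → T = 2π/N = 429.21 s = 7.1535 min ≈ 7.15 min.

7.15 min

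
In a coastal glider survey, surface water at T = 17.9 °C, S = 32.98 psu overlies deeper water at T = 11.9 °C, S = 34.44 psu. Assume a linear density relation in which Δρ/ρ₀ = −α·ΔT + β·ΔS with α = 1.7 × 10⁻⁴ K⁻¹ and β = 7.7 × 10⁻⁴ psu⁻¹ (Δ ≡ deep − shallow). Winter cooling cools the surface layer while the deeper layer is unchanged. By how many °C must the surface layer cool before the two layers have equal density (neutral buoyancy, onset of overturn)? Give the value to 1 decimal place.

12.6 °C

Neutral buoyancy requires Δρ = 0, i.e. −α(T_deep − T_surf′) + β(S_deep − S_surf) = 0.
T_surf′ = T_deep − (β/α)·ΔS = 11.9 − (7.7 × 10⁻⁴/1.7 × 10⁻⁴)·(+1.46) = 5.287 °C.
Cooling required: 17.9 − (5.287) = 12.613 °C.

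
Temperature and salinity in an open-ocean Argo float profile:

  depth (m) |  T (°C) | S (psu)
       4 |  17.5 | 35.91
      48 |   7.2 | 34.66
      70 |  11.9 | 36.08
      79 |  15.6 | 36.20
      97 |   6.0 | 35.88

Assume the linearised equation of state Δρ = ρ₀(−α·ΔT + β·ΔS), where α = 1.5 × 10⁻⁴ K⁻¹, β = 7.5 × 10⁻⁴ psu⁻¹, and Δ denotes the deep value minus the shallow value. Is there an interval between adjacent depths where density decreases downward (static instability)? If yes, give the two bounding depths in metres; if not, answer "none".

Evaluate Δρ/ρ₀ = −αΔT + βΔS across each adjacent pair:
  4–48 m: −αΔT+βΔS = −(1.5 × 10⁻⁴)(-10.3)+(7.5 × 10⁻⁴)(-1.25) = 6.1 × 10⁻⁴ → stable
  48–70 m: −αΔT+βΔS = −(1.5 × 10⁻⁴)(+4.7)+(7.5 × 10⁻⁴)(+1.42) = 3.6 × 10⁻⁴ → stable
  70–79 m: −αΔT+βΔS = −(1.5 × 10⁻⁴)(+3.7)+(7.5 × 10⁻⁴)(+0.12) = -4.6 × 10⁻⁴ → UNSTABLE
  79–97 m: −αΔT+βΔS = −(1.5 × 10⁻⁴)(-9.6)+(7.5 × 10⁻⁴)(-0.32) = 1.2 × 10⁻³ → stable
The 70–79 m interval has Δρ < 0: lighter water underlies denser water.

70–79 m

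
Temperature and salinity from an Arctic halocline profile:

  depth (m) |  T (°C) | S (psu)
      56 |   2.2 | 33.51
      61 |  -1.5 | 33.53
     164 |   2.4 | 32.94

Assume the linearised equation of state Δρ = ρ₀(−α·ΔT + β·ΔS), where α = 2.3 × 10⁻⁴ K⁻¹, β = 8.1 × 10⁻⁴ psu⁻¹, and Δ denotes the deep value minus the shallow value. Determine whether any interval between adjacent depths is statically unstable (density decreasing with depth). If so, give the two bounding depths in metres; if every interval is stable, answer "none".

Evaluate Δρ/ρ₀ = −αΔT + βΔS across each adjacent pair:
  56–61 m: −αΔT+βΔS = −(2.3 × 10⁻⁴)(-3.7)+(8.1 × 10⁻⁴)(+0.02) = 8.7 × 10⁻⁴ → stable
  61–164 m: −αΔT+βΔS = −(2.3 × 10⁻⁴)(+3.9)+(8.1 × 10⁻⁴)(-0.59) = -1.4 × 10⁻³ → UNSTABLE
The 61–164 m interval has Δρ < 0: lighter water underlies denser water.

61–164 m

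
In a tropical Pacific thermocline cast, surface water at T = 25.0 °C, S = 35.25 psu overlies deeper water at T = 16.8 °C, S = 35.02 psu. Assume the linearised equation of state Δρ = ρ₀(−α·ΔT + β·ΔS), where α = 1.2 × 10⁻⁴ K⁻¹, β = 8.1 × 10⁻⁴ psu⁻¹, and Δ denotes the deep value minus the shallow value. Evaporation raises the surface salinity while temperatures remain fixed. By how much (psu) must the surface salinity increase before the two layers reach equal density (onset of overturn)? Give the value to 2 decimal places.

Neutral buoyancy requires −α(T_deep − T_surf) + β(S_deep − S_surf′) = 0.
S_surf′ = S_deep − (α/β)·ΔT = 35.02 − (1.2 × 10⁻⁴/8.1 × 10⁻⁴)·(-8.2) = 36.2348 psu.
Increase required: 36.2348 − 35.25 = 0.9848 psu.

0.98 psu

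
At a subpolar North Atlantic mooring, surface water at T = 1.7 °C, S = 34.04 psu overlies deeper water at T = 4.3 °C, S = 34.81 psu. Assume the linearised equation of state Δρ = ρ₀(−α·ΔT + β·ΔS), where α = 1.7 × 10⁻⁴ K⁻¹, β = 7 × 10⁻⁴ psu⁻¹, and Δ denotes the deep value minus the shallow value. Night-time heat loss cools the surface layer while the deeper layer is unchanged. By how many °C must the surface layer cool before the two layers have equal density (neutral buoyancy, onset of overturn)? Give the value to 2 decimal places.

Neutral buoyancy requires Δρ = 0, i.e. −α(T_deep − T_surf′) + β(S_deep − S_surf) = 0.
T_surf′ = T_deep − (β/α)·ΔS = 4.3 − (7 × 10⁻⁴/1.7 × 10⁻⁴)·(+0.77) = 1.1294 °C.
Cooling required: 1.7 − (1.1294) = 0.5706 °C.

0.57 °C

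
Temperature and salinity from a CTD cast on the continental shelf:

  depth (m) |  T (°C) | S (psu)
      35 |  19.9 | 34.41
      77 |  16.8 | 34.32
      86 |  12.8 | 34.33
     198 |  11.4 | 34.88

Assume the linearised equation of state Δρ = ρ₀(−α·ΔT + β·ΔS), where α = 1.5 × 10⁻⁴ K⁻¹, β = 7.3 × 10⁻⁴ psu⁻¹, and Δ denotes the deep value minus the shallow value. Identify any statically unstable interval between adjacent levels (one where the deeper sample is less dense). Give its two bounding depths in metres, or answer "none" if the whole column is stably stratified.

none

Evaluate Δρ/ρ₀ = −αΔT + βΔS across each adjacent pair:
  35–77 m: −αΔT+βΔS = −(1.5 × 10⁻⁴)(-3.1)+(7.3 × 10⁻⁴)(-0.09) = 4.0 × 10⁻⁴ → stable
  77–86 m: −αΔT+βΔS = −(1.5 × 10⁻⁴)(-4.0)+(7.3 × 10⁻⁴)(+0.01) = 6.1 × 10⁻⁴ → stable
  86–198 m: −αΔT+βΔS = −(1.5 × 10⁻⁴)(-1.4)+(7.3 × 10⁻⁴)(+0.55) = 6.1 × 10⁻⁴ → stable
Every interval has Δρ > 0: the column is stably stratified throughout.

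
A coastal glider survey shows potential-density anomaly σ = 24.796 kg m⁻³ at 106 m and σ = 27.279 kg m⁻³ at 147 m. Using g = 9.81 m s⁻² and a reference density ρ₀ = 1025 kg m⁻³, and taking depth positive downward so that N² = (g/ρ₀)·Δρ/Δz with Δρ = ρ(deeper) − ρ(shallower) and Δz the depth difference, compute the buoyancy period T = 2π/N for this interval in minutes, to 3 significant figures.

4.35 min

Δρ = 1027.279 − 1024.796 = 2.483 kg m⁻³ over Δz = 147 − 106 = 41 m.
N² = (9.81/1025) × (2.483/41) = 5.7961 × 10⁻⁴ s⁻².
N = √(5.7961 × 10⁻⁴) = 0.024075 rad s⁻¹, so T = 2π/N = 260.98 s = 4.3497 min ≈ 4.35 min.
Since Δρ > 0 the layer is stably stratified.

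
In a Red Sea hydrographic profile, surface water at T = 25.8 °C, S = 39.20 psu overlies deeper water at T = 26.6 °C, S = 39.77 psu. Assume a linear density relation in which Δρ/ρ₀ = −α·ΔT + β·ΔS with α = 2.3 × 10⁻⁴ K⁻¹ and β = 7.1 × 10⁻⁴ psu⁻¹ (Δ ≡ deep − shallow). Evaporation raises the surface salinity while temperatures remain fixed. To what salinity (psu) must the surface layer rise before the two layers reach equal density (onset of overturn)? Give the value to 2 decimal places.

Neutral buoyancy requires −α(T_deep − T_surf) + β(S_deep − S_surf′) = 0.
S_surf′ = S_deep − (α/β)·ΔT = 39.77 − (2.3 × 10⁻⁴/7.1 × 10⁻⁴)·(+0.8) = 39.5108 psu.
Increase required: 39.5108 − 39.20 = 0.3108 psu.

39.51 psu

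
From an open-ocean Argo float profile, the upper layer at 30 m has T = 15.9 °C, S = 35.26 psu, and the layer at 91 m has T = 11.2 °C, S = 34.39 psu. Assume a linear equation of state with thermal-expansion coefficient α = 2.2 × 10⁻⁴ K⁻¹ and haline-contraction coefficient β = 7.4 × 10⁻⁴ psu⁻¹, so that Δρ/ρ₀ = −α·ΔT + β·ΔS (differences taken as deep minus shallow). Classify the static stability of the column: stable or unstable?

stable

ΔT = 11.2 − 15.9 = -4.7 K and ΔS = 34.39 − 35.26 = -0.87 psu (deep − shallow).
−αΔT = 1.034 × 10⁻³; βΔS = -6.438 × 10⁻⁴; sum Δρ/ρ₀ = 3.902 × 10⁻⁴.
Δρ/ρ₀ > 0, so Δρ > 0: deeper water is denser → statically stable.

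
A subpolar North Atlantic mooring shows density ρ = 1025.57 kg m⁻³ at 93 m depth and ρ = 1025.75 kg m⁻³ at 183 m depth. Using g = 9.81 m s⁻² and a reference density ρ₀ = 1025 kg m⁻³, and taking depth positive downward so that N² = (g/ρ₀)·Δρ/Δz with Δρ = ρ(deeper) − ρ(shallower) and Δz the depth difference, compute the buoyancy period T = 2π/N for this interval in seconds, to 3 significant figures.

Δρ = 1025.75 − 1025.57 = 0.18 kg m⁻³ over Δz = 183 − 93 = 90 m.
N² = (9.81/1025) × (0.18/90) = 1.9141 × 10⁻⁵ s⁻².
N = √(1.9141 × 10⁻⁵) = 4.3750 × 10⁻³ rad s⁻¹, so T = 2π/N = 1.4362 × 10³ s ≈ 1.44 × 10³ s.
A positive N² confirms static stability across the interval.

1.44 × 10³ s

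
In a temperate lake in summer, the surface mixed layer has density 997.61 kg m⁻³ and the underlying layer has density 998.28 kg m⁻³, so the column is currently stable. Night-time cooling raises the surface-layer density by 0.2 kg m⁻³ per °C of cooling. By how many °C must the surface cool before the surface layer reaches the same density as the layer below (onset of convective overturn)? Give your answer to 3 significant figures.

Density deficit of the surface layer: 998.28 − 997.61 = 0.67 kg m⁻³.
Required change = 0.67 / 0.2 = 3.35 °C.

3.35 °C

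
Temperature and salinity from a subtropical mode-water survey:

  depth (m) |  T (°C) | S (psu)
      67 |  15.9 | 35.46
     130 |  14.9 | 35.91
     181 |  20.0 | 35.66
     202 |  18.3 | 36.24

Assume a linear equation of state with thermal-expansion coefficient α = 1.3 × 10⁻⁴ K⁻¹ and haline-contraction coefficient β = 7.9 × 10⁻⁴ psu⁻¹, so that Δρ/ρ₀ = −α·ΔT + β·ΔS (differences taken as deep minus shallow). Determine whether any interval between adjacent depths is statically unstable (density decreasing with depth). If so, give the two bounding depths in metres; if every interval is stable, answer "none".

130–181 m

Evaluate Δρ/ρ₀ = −αΔT + βΔS across each adjacent pair:
  67–130 m: −αΔT+βΔS = −(1.3 × 10⁻⁴)(-1.0)+(7.9 × 10⁻⁴)(+0.45) = 4.9 × 10⁻⁴ → stable
  130–181 m: −αΔT+βΔS = −(1.3 × 10⁻⁴)(+5.1)+(7.9 × 10⁻⁴)(-0.25) = -8.6 × 10⁻⁴ → UNSTABLE
  181–202 m: −αΔT+βΔS = −(1.3 × 10⁻⁴)(-1.7)+(7.9 × 10⁻⁴)(+0.58) = 6.8 × 10⁻⁴ → stable
The 130–181 m interval has Δρ < 0: lighter water underlies denser water.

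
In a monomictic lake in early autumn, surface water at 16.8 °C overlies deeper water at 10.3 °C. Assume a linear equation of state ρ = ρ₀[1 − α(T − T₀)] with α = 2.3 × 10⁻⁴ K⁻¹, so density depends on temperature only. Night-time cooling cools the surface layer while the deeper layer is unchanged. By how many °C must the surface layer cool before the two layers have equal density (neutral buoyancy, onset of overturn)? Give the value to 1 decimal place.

With temperature the only control, equal density requires T_surf′ = T_deep.
T_surf′ = 10.3 °C.
Cooling required: 16.8 − 10.3 = 6.5 °C.

6.5 °C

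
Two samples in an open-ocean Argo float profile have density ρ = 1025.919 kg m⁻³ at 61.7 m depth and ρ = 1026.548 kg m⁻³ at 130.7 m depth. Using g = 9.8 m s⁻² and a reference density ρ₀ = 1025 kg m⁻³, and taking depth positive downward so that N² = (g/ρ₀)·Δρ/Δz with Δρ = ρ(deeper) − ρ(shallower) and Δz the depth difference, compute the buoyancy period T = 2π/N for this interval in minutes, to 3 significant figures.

Δρ = 1026.548 − 1025.919 = 0.629 kg m⁻³ over Δz = 130.7 − 61.7 = 69 m.
N² = (9.8/1025) × (0.629/69) = 8.7157 × 10⁻⁵ s⁻².
N = √(8.7157 × 10⁻⁵) = 9.3358 × 10⁻³ rad s⁻¹, so T = 2π/N = 673.02 s = 11.217 min ≈ 11.2 min.

11.2 min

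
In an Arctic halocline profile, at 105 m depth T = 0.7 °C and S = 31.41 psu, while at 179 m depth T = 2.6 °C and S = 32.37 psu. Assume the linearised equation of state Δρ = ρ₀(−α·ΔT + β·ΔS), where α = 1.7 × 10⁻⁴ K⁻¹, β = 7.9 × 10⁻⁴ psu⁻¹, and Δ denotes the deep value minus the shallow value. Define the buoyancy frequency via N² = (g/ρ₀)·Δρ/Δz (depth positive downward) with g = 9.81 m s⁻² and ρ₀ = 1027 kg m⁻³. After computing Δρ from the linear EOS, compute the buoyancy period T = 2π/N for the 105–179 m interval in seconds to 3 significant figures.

827 s

ΔT = +1.9 K, ΔS = +0.96 psu (deep − shallow).
Δρ/ρ₀ = −αΔT + βΔS = -3.23 × 10⁻⁴ + 7.584 × 10⁻⁴ = 4.354 × 10⁻⁴, so Δρ ≈ 0.4472 kg m⁻³.
N² = (g/ρ₀)·Δρ/Δz = g·(Δρ/ρ₀)/Δz = 9.81 × 4.354 × 10⁻⁴ / 74 = 5.7720 × 10⁻⁵ s⁻².
N = √(5.7720 × 10⁻⁵) = 7.5974 × 10⁻³ rad s⁻¹ → T = 2π/N = 827.02 s ≈ 827 s.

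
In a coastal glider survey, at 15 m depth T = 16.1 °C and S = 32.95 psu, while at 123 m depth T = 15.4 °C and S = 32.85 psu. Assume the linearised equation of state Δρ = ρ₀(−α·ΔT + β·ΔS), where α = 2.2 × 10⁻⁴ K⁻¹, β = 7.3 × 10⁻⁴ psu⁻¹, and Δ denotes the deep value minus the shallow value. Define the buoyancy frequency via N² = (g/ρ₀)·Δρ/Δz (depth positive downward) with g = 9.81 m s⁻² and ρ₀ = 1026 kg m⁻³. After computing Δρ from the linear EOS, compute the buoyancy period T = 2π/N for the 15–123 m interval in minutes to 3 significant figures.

38.6 min

ΔT = -0.7 K, ΔS = -0.10 psu (deep − shallow).
Δρ/ρ₀ = −αΔT + βΔS = 1.54 × 10⁻⁴ − 7.30 × 10⁻⁵ = 8.10 × 10⁻⁵, so Δρ ≈ 0.08311 kg m⁻³.
N² = (g/ρ₀)·Δρ/Δz = g·(Δρ/ρ₀)/Δz = 9.81 × 8.10 × 10⁻⁵ / 108 = 7.3575 × 10⁻⁶ s⁻².
N = √(7.3575 × 10⁻⁶) = 2.7125 × 10⁻³ rad s⁻¹ → T = 2π/N = 2.3164 × 10³ s = 38.607 min ≈ 38.6 min.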